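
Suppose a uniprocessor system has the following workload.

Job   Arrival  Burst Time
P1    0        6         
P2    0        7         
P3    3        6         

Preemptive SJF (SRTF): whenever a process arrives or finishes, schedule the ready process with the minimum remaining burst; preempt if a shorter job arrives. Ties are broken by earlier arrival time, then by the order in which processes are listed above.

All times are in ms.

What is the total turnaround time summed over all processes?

Timeline: | P1 0-6 | P3 6-12 | P2 12-19 |
Completion: P1=6  P2=19  P3=12
Turnaround (C−A): P1=6  P2=19  P3=9
Turnaround = completion − arrival: P1=6, P2=19, P3=9
Total turnaround = 6 + 19 + 9 = 34

34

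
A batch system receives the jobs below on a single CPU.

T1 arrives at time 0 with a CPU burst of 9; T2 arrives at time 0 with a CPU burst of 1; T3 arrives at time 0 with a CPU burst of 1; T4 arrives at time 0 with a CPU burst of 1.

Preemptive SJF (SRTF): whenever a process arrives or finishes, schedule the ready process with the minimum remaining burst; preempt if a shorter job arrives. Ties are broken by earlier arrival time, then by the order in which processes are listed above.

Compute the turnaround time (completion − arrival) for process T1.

Gantt: | T2 0-1 | T3 1-2 | T4 2-3 | T1 3-12 |
Completion: T1=12  T2=1  T3=2  T4=3
Turnaround(T1) = completion − arrival = 12 − 0 = 12

12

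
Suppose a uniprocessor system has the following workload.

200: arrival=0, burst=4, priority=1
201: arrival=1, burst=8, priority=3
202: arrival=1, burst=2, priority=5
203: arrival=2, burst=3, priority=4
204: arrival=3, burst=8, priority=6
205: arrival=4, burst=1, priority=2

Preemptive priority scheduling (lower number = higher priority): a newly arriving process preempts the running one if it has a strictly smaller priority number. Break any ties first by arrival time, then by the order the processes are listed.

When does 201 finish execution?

Gantt: | 200 0-4 | 205 4-5 | 201 5-13 | 203 13-16 | 202 16-18 | 204 18-26 |
Completion: 200=4  201=13  202=18  203=16  204=26  205=5

13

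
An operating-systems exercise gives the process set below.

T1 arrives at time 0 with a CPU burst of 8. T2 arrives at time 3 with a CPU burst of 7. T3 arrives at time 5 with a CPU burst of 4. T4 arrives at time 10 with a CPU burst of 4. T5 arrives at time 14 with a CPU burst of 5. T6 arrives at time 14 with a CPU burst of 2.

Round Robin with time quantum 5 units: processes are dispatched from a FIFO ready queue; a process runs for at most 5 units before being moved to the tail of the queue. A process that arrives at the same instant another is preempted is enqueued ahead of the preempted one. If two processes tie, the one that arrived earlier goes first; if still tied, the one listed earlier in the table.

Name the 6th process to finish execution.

T6

Timeline: | T1 0-5 | T2 5-10 | T3 10-14 | T1 14-17 | T4 17-21 | T2 21-23 | T5 23-28 | T6 28-30 |
Completion: T1=17  T2=23  T3=14  T4=21  T5=28  T6=30
Turnaround (C−A): T1=17  T2=20  T3=9  T4=11  T5=14  T6=16
Finish order: T3 → T1 → T4 → T2 → T5 → T6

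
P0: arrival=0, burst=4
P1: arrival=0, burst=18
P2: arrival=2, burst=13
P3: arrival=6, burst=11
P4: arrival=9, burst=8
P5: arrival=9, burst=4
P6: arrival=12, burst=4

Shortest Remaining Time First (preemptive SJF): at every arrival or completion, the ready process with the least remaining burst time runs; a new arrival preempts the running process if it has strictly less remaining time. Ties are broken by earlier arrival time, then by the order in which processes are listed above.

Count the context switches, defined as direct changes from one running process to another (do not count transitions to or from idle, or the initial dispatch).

Timeline: | P0 0-4 | P2 4-9 | P5 9-13 | P6 13-17 | P2 17-25 | P4 25-33 | P3 33-44 | P1 44-62 |
Completion: P0=4  P1=62  P2=25  P3=44  P4=33  P5=13  P6=17

7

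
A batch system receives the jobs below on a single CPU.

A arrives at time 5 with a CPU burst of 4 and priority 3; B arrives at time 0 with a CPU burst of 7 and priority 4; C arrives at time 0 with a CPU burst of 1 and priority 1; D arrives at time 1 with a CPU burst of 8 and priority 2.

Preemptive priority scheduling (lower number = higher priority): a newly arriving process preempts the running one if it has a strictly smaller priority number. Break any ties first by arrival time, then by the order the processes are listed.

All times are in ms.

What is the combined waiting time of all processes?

Gantt: | C 0-1 | D 1-9 | A 9-13 | B 13-20 |
Completion: A=13  B=20  C=1  D=9
Turnaround (C−A): A=8  B=20  C=1  D=8
Waiting = turnaround − burst: A=4, B=13, C=0, D=0
Total waiting = 4 + 13 + 0 + 0 = 17

17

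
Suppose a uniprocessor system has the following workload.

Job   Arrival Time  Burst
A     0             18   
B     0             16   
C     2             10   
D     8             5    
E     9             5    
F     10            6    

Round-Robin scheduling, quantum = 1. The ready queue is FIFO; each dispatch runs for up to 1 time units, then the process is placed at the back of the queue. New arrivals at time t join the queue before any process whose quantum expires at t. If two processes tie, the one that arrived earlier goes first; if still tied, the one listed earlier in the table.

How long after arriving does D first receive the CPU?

2

Gantt: | A 0-1 | B 1-2 | A 2-3 | C 3-4 | B 4-5 | A 5-6 | C 6-7 | B 7-8 | A 8-9 | C 9-10 | D 10-11 | B 11-12 | E 12-13 | A 13-14 | F 14-15 | C 15-16 | D 16-17 | B 17-18 | E 18-19 | A 19-20 | F 20-21 | C 21-22 | D 22-23 | B 23-24 | E 24-25 | A 25-26 | F 26-27 | C 27-28 | D 28-29 | B 29-30 | E 30-31 | A 31-32 | F 32-33 | C 33-34 | D 34-35 | B 35-36 | E 36-37 | A 37-38 | F 38-39 | C 39-40 | B 40-41 | A 41-42 | F 42-43 | C 43-44 | B 44-45 | A 45-46 | C 46-47 | B 47-48 | A 48-49 | B 49-50 | A 50-51 | B 51-52 | A 52-53 | B 53-54 | A 54-55 | B 55-56 | A 56-57 | B 57-58 | A 58-60 |
Completion: A=60  B=58  C=47  D=35  E=37  F=43
Response(D) = first start − arrival = 10 − 8 = 2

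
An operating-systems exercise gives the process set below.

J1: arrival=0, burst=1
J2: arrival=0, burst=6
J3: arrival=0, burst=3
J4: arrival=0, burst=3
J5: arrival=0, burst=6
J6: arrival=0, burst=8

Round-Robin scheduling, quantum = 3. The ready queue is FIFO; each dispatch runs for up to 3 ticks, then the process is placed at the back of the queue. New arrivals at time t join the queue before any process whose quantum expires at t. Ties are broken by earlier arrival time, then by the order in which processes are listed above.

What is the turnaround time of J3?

Gantt: | J1 0-1 | J2 1-4 | J3 4-7 | J4 7-10 | J5 10-13 | J6 13-16 | J2 16-19 | J5 19-22 | J6 22-27 |
Completion: J1=1  J2=19  J3=7  J4=10  J5=22  J6=27
Turnaround (C−A): J1=1  J2=19  J3=7  J4=10  J5=22  J6=27
Turnaround(J3) = completion − arrival = 7 − 0 = 7

7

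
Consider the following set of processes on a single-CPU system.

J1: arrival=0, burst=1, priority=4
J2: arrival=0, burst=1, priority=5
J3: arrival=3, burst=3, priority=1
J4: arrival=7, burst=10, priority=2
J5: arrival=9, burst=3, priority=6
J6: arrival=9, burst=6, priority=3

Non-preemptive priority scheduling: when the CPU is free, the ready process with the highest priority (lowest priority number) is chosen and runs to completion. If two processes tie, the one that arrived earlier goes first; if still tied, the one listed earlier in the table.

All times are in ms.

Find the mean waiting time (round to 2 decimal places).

3.83

Schedule: | J1 0-1 | J2 1-2 | idle 2-3 | J3 3-6 | idle 6-7 | J4 7-17 | J6 17-23 | J5 23-26 |
Completion: J1=1  J2=2  J3=6  J4=17  J5=26  J6=23
Turnaround (C−A): J1=1  J2=2  J3=3  J4=10  J5=17  J6=14
Waiting times: J1=0, J2=1, J3=0, J4=0, J5=14, J6=8
Average waiting = (0+1+0+0+14+8) / 6 = 23/6 = 3.83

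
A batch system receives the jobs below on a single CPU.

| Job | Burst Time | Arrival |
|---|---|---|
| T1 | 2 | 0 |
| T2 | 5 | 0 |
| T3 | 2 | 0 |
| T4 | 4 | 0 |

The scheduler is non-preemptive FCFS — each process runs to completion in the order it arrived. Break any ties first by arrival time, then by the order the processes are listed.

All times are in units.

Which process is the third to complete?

T3

Timeline: | T1 0-2 | T2 2-7 | T3 7-9 | T4 9-13 |
Completion: T1=2  T2=7  T3=9  T4=13
Finish order: T1 → T2 → T3 → T4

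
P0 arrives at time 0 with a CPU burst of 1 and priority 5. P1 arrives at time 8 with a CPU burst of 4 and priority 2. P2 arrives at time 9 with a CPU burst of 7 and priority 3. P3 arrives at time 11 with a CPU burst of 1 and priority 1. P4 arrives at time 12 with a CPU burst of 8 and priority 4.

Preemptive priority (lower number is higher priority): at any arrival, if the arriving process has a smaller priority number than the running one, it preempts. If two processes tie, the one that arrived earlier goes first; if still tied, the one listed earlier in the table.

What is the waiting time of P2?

Schedule: | P0 0-1 | idle 1-8 | P1 8-11 | P3 11-12 | P1 12-13 | P2 13-20 | P4 20-28 |
Completion: P0=1  P1=13  P2=20  P3=12  P4=28
Waiting(P2) = turnaround − burst = 11 − 7 = 4

4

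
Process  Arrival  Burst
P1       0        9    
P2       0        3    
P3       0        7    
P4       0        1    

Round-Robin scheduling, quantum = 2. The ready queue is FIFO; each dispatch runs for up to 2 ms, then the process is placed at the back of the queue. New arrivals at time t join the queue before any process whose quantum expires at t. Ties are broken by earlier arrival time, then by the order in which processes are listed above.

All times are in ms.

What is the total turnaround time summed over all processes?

Timeline: | P1 0-2 | P2 2-4 | P3 4-6 | P4 6-7 | P1 7-9 | P2 9-10 | P3 10-12 | P1 12-14 | P3 14-16 | P1 16-18 | P3 18-19 | P1 19-20 |
Completion: P1=20  P2=10  P3=19  P4=7
Turnaround (C−A): P1=20  P2=10  P3=19  P4=7
Turnaround = completion − arrival: P1=20, P2=10, P3=19, P4=7
Total turnaround = 20 + 10 + 19 + 7 = 56

56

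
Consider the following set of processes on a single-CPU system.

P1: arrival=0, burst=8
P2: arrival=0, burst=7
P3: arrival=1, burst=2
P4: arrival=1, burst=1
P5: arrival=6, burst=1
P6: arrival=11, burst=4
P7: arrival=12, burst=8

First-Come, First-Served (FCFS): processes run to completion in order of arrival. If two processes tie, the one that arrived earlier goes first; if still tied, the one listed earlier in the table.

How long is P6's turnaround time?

12

Gantt: | P1 0-8 | P2 8-15 | P3 15-17 | P4 17-18 | P5 18-19 | P6 19-23 | P7 23-31 |
Completion: P1=8  P2=15  P3=17  P4=18  P5=19  P6=23  P7=31
Turnaround (C−A): P1=8  P2=15  P3=16  P4=17  P5=13  P6=12  P7=19
Turnaround(P6) = completion − arrival = 23 − 11 = 12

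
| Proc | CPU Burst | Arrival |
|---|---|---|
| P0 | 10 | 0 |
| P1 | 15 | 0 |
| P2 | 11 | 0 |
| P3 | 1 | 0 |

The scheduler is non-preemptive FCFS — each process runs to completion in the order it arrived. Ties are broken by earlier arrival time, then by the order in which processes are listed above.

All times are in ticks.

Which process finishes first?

P0

Timeline: | P0 0-10 | P1 10-25 | P2 25-36 | P3 36-37 |
Completion: P0=10  P1=25  P2=36  P3=37
Turnaround (C−A): P0=10  P1=25  P2=36  P3=37
Finish order: P0 → P1 → P2 → P3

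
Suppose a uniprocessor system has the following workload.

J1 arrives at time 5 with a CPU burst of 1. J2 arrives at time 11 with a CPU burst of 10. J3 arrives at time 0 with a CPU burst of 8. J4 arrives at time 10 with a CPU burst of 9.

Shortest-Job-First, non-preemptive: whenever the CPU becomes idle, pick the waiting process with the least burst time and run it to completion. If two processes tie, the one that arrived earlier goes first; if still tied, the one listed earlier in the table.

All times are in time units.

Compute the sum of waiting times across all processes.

11

Schedule: | J3 0-8 | J1 8-9 | idle 9-10 | J4 10-19 | J2 19-29 |
Completion: J1=9  J2=29  J3=8  J4=19
Waiting = turnaround − burst: J1=3, J2=8, J3=0, J4=0
Total waiting = 3 + 8 + 0 + 0 = 11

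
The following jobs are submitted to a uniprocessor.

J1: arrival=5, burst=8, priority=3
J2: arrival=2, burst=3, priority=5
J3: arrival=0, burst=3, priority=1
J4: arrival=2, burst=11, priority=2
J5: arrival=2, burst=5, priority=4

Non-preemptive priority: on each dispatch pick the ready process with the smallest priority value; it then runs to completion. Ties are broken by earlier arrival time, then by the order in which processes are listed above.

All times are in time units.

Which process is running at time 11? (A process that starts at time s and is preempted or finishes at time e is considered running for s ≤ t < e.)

J4

Timeline: | J3 0-3 | J4 3-14 | J1 14-22 | J5 22-27 | J2 27-30 |
Completion: J1=22  J2=30  J3=3  J4=14  J5=27
Turnaround (C−A): J1=17  J2=28  J3=3  J4=12  J5=25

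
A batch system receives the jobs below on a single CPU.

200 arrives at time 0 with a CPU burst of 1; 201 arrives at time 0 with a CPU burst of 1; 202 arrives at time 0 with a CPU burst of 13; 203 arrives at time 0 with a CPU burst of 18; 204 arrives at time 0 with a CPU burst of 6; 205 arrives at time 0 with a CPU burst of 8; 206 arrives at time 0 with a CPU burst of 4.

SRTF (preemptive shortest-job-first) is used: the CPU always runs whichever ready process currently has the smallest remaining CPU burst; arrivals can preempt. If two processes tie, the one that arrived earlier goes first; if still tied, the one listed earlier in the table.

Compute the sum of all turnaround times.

125

Timeline: | 200 0-1 | 201 1-2 | 206 2-6 | 204 6-12 | 205 12-20 | 202 20-33 | 203 33-51 |
Completion: 200=1  201=2  202=33  203=51  204=12  205=20  206=6
Turnaround = completion − arrival: 200=1, 201=2, 202=33, 203=51, 204=12, 205=20, 206=6
Total turnaround = 1 + 2 + 33 + 51 + 12 + 20 + 6 = 125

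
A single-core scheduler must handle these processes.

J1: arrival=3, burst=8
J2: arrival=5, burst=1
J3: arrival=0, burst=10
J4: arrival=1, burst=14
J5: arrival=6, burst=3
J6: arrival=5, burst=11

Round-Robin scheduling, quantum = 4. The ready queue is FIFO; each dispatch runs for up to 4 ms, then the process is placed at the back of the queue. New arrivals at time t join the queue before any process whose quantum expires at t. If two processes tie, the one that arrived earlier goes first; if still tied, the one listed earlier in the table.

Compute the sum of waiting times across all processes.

132

Schedule: | J3 0-4 | J4 4-8 | J1 8-12 | J3 12-16 | J2 16-17 | J6 17-21 | J5 21-24 | J4 24-28 | J1 28-32 | J3 32-34 | J6 34-38 | J4 38-42 | J6 42-45 | J4 45-47 |
Completion: J1=32  J2=17  J3=34  J4=47  J5=24  J6=45
Waiting = turnaround − burst: J1=21, J2=11, J3=24, J4=32, J5=15, J6=29
Total waiting = 21 + 11 + 24 + 32 + 15 + 29 = 132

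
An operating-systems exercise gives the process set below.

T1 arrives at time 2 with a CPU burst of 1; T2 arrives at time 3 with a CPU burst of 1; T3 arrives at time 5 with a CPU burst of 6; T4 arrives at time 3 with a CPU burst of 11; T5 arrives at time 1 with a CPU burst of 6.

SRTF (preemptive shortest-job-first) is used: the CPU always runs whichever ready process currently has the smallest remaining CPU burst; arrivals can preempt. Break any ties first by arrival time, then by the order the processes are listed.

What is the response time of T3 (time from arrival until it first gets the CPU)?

Gantt: | idle 0-1 | T5 1-2 | T1 2-3 | T2 3-4 | T5 4-9 | T3 9-15 | T4 15-26 |
Completion: T1=3  T2=4  T3=15  T4=26  T5=9
Turnaround (C−A): T1=1  T2=1  T3=10  T4=23  T5=8
Response(T3) = first start − arrival = 9 − 5 = 4

4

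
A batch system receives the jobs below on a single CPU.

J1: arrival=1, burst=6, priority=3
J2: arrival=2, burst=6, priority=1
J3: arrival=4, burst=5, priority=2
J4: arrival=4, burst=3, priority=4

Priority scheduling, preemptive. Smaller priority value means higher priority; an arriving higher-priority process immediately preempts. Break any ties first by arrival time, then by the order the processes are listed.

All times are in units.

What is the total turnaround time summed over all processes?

Timeline: | idle 0-1 | J1 1-2 | J2 2-8 | J3 8-13 | J1 13-18 | J4 18-21 |
Completion: J1=18  J2=8  J3=13  J4=21
Turnaround (C−A): J1=17  J2=6  J3=9  J4=17
Turnaround = completion − arrival: J1=17, J2=6, J3=9, J4=17
Total turnaround = 17 + 6 + 9 + 17 = 49

49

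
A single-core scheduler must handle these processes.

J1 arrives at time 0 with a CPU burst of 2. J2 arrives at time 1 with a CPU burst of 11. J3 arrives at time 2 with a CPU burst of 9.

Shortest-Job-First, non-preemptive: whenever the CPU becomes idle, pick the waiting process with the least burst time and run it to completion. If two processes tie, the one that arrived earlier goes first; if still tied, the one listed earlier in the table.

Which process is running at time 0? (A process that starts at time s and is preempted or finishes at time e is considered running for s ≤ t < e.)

Timeline: | J1 0-2 | J3 2-11 | J2 11-22 |
Completion: J1=2  J2=22  J3=11
Turnaround (C−A): J1=2  J2=21  J3=9

J1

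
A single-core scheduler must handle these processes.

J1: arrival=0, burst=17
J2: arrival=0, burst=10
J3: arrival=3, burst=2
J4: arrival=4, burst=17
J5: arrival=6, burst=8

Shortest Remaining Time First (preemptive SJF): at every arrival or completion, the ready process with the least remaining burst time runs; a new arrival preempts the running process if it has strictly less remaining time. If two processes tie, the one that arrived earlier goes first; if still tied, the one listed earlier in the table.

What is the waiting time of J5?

6

Gantt: | J2 0-3 | J3 3-5 | J2 5-12 | J5 12-20 | J1 20-37 | J4 37-54 |
Completion: J1=37  J2=12  J3=5  J4=54  J5=20
Turnaround (C−A): J1=37  J2=12  J3=2  J4=50  J5=14
Waiting(J5) = turnaround − burst = 14 − 8 = 6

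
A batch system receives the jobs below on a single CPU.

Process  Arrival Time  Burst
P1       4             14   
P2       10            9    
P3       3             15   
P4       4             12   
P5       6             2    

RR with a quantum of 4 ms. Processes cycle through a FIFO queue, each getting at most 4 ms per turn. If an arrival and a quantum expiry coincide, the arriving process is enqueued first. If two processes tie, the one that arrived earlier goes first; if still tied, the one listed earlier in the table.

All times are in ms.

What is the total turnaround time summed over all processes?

Timeline: | idle 0-3 | P3 3-7 | P1 7-11 | P4 11-15 | P5 15-17 | P3 17-21 | P2 21-25 | P1 25-29 | P4 29-33 | P3 33-37 | P2 37-41 | P1 41-45 | P4 45-49 | P3 49-52 | P2 52-53 | P1 53-55 |
Completion: P1=55  P2=53  P3=52  P4=49  P5=17
Turnaround = completion − arrival: P1=51, P2=43, P3=49, P4=45, P5=11
Total turnaround = 51 + 43 + 49 + 45 + 11 = 199

199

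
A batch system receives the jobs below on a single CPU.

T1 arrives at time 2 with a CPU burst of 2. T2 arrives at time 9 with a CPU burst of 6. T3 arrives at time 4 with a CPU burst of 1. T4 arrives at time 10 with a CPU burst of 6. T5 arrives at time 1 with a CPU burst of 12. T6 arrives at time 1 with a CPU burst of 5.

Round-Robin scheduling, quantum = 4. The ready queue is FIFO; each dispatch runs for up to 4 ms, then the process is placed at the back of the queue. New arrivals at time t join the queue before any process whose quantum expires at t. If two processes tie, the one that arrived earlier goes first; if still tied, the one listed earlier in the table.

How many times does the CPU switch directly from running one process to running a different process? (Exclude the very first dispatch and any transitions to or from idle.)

Gantt: | idle 0-1 | T5 1-5 | T6 5-9 | T1 9-11 | T3 11-12 | T5 12-16 | T2 16-20 | T6 20-21 | T4 21-25 | T5 25-29 | T2 29-31 | T4 31-33 |
Completion: T1=11  T2=31  T3=12  T4=33  T5=29  T6=21

10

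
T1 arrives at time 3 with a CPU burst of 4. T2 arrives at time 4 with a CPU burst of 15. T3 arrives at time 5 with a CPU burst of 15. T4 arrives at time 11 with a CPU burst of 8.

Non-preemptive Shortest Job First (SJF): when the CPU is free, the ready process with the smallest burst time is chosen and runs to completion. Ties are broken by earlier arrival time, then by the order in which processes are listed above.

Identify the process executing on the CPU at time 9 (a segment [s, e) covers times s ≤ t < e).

Gantt: | idle 0-3 | T1 3-7 | T2 7-22 | T4 22-30 | T3 30-45 |
Completion: T1=7  T2=22  T3=45  T4=30
Turnaround (C−A): T1=4  T2=18  T3=40  T4=19

T2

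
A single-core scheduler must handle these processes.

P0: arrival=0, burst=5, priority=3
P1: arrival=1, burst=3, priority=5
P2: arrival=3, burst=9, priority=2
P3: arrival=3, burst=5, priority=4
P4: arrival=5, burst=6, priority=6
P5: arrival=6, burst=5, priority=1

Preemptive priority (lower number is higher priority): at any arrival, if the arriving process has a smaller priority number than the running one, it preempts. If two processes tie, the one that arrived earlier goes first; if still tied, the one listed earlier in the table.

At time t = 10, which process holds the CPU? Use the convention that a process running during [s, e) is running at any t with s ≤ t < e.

P5

Schedule: | P0 0-3 | P2 3-6 | P5 6-11 | P2 11-17 | P0 17-19 | P3 19-24 | P1 24-27 | P4 27-33 |
Completion: P0=19  P1=27  P2=17  P3=24  P4=33  P5=11
Turnaround (C−A): P0=19  P1=26  P2=14  P3=21  P4=28  P5=5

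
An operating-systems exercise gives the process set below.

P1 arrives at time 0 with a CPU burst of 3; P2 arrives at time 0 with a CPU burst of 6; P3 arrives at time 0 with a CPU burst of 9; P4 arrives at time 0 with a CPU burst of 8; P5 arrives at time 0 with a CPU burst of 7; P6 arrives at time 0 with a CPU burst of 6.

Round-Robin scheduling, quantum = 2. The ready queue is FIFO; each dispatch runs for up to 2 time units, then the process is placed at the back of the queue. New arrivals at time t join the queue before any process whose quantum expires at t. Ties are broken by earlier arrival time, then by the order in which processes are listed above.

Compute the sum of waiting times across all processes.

146

Timeline: | P1 0-2 | P2 2-4 | P3 4-6 | P4 6-8 | P5 8-10 | P6 10-12 | P1 12-13 | P2 13-15 | P3 15-17 | P4 17-19 | P5 19-21 | P6 21-23 | P2 23-25 | P3 25-27 | P4 27-29 | P5 29-31 | P6 31-33 | P3 33-35 | P4 35-37 | P5 37-38 | P3 38-39 |
Completion: P1=13  P2=25  P3=39  P4=37  P5=38  P6=33
Turnaround (C−A): P1=13  P2=25  P3=39  P4=37  P5=38  P6=33
Waiting = turnaround − burst: P1=10, P2=19, P3=30, P4=29, P5=31, P6=27
Total waiting = 10 + 19 + 30 + 29 + 31 + 27 = 146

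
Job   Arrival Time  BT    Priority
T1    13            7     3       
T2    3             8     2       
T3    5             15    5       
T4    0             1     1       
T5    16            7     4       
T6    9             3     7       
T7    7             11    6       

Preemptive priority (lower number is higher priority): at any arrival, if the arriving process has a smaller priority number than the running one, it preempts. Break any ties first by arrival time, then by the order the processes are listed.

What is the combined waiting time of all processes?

99

Timeline: | T4 0-1 | idle 1-3 | T2 3-11 | T3 11-13 | T1 13-20 | T5 20-27 | T3 27-40 | T7 40-51 | T6 51-54 |
Completion: T1=20  T2=11  T3=40  T4=1  T5=27  T6=54  T7=51
Turnaround (C−A): T1=7  T2=8  T3=35  T4=1  T5=11  T6=45  T7=44
Waiting = turnaround − burst: T1=0, T2=0, T3=20, T4=0, T5=4, T6=42, T7=33
Total waiting = 0 + 0 + 20 + 0 + 4 + 42 + 33 = 99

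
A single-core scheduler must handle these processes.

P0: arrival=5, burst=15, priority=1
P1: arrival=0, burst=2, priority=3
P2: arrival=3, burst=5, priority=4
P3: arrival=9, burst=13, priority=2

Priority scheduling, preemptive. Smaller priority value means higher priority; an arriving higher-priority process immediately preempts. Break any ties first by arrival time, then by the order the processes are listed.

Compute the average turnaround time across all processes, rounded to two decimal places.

Timeline: | P1 0-2 | idle 2-3 | P2 3-5 | P0 5-20 | P3 20-33 | P2 33-36 |
Completion: P0=20  P1=2  P2=36  P3=33
Turnaround times: P0=15, P1=2, P2=33, P3=24
Average turnaround = (15+2+33+24) / 4 = 74/4 = 18.50

18.50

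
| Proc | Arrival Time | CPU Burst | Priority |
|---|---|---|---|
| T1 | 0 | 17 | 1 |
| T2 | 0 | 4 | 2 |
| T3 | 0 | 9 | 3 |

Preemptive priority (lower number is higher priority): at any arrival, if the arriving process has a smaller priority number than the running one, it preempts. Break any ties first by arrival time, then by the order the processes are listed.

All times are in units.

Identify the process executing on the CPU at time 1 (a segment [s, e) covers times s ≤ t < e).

T1

Timeline: | T1 0-17 | T2 17-21 | T3 21-30 |
Completion: T1=17  T2=21  T3=30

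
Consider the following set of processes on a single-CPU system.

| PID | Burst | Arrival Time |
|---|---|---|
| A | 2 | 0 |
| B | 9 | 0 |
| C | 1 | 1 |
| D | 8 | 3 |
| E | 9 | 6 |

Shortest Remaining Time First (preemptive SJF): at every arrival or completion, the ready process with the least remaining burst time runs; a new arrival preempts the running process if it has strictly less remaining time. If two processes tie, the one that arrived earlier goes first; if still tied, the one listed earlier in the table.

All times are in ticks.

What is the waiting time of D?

0

Schedule: | A 0-2 | C 2-3 | D 3-11 | B 11-20 | E 20-29 |
Completion: A=2  B=20  C=3  D=11  E=29
Turnaround (C−A): A=2  B=20  C=2  D=8  E=23
Waiting(D) = turnaround − burst = 8 − 8 = 0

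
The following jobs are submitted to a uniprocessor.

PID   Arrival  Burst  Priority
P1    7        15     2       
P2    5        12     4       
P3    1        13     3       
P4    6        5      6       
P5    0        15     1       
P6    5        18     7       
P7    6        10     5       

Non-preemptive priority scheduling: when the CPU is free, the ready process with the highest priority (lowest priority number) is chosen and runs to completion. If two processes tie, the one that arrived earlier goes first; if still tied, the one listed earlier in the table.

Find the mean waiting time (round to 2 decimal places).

Gantt: | P5 0-15 | P1 15-30 | P3 30-43 | P2 43-55 | P7 55-65 | P4 65-70 | P6 70-88 |
Completion: P1=30  P2=55  P3=43  P4=70  P5=15  P6=88  P7=65
Waiting times: P1=8, P2=38, P3=29, P4=59, P5=0, P6=65, P7=49
Average waiting = (8+38+29+59+0+65+49) / 7 = 248/7 = 35.43

35.43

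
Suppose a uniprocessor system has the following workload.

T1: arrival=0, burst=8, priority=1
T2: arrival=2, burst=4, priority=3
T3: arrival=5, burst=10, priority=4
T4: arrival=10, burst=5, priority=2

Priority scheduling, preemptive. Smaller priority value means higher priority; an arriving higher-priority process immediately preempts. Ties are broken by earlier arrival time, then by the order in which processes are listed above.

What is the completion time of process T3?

Timeline: | T1 0-8 | T2 8-10 | T4 10-15 | T2 15-17 | T3 17-27 |
Completion: T1=8  T2=17  T3=27  T4=15
Turnaround (C−A): T1=8  T2=15  T3=22  T4=5

27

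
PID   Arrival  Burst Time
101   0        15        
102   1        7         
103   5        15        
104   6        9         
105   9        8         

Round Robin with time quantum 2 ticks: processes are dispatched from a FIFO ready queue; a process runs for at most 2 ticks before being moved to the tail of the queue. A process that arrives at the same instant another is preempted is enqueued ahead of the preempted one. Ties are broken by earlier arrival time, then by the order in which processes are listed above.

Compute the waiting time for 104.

Schedule: | 101 0-2 | 102 2-4 | 101 4-6 | 102 6-8 | 103 8-10 | 104 10-12 | 101 12-14 | 102 14-16 | 105 16-18 | 103 18-20 | 104 20-22 | 101 22-24 | 102 24-25 | 105 25-27 | 103 27-29 | 104 29-31 | 101 31-33 | 105 33-35 | 103 35-37 | 104 37-39 | 101 39-41 | 105 41-43 | 103 43-45 | 104 45-46 | 101 46-48 | 103 48-50 | 101 50-51 | 103 51-54 |
Completion: 101=51  102=25  103=54  104=46  105=43
Waiting(104) = turnaround − burst = 40 − 9 = 31

31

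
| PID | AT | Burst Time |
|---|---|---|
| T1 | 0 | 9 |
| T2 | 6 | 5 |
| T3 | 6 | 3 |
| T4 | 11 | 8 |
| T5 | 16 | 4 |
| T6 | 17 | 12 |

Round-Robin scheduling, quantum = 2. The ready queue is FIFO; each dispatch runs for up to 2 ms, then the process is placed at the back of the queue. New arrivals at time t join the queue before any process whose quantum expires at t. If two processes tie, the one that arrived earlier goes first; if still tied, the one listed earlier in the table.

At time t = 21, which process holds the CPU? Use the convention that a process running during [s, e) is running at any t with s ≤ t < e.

T6

Timeline: | T1 0-6 | T2 6-8 | T3 8-10 | T1 10-12 | T2 12-14 | T3 14-15 | T4 15-17 | T1 17-18 | T2 18-19 | T5 19-21 | T6 21-23 | T4 23-25 | T5 25-27 | T6 27-29 | T4 29-31 | T6 31-33 | T4 33-35 | T6 35-41 |
Completion: T1=18  T2=19  T3=15  T4=35  T5=27  T6=41
Turnaround (C−A): T1=18  T2=13  T3=9  T4=24  T5=11  T6=24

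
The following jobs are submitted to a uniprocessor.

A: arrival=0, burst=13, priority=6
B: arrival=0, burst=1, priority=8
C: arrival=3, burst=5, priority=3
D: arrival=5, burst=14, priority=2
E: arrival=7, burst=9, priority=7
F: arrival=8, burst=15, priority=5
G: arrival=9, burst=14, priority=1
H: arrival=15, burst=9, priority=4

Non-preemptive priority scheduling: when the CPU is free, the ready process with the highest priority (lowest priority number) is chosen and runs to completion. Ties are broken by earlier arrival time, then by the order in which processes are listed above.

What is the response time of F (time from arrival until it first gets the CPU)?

47

Schedule: | A 0-13 | G 13-27 | D 27-41 | C 41-46 | H 46-55 | F 55-70 | E 70-79 | B 79-80 |
Completion: A=13  B=80  C=46  D=41  E=79  F=70  G=27  H=55
Turnaround (C−A): A=13  B=80  C=43  D=36  E=72  F=62  G=18  H=40
Response(F) = first start − arrival = 55 − 8 = 47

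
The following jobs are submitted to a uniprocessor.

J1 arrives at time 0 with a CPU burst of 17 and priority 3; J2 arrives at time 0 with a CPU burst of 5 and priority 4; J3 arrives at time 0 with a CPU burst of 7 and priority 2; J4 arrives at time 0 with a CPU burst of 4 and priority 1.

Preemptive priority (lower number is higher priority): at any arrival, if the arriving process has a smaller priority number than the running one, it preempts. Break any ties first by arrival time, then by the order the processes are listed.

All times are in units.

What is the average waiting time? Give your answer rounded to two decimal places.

Gantt: | J4 0-4 | J3 4-11 | J1 11-28 | J2 28-33 |
Completion: J1=28  J2=33  J3=11  J4=4
Waiting times: J1=11, J2=28, J3=4, J4=0
Average waiting = (11+28+4+0) / 4 = 43/4 = 10.75

10.75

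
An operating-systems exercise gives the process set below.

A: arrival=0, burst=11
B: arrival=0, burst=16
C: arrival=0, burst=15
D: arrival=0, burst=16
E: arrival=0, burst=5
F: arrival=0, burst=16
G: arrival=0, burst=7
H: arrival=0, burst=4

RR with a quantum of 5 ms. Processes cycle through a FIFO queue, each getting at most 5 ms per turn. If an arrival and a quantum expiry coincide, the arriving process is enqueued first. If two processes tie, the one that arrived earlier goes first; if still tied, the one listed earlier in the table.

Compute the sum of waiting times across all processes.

Timeline: | A 0-5 | B 5-10 | C 10-15 | D 15-20 | E 20-25 | F 25-30 | G 30-35 | H 35-39 | A 39-44 | B 44-49 | C 49-54 | D 54-59 | F 59-64 | G 64-66 | A 66-67 | B 67-72 | C 72-77 | D 77-82 | F 82-87 | B 87-88 | D 88-89 | F 89-90 |
Completion: A=67  B=88  C=77  D=89  E=25  F=90  G=66  H=39
Turnaround (C−A): A=67  B=88  C=77  D=89  E=25  F=90  G=66  H=39
Waiting = turnaround − burst: A=56, B=72, C=62, D=73, E=20, F=74, G=59, H=35
Total waiting = 56 + 72 + 62 + 73 + 20 + 74 + 59 + 35 = 451

451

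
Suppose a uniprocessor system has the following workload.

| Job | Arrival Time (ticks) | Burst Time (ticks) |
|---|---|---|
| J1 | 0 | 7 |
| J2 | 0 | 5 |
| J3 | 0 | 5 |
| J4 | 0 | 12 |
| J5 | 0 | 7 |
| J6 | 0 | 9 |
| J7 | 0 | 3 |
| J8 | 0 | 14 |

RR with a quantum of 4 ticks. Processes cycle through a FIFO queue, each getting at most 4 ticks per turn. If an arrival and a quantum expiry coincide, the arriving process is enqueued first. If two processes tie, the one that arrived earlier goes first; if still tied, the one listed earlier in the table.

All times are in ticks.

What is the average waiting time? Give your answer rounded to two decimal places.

Gantt: | J1 0-4 | J2 4-8 | J3 8-12 | J4 12-16 | J5 16-20 | J6 20-24 | J7 24-27 | J8 27-31 | J1 31-34 | J2 34-35 | J3 35-36 | J4 36-40 | J5 40-43 | J6 43-47 | J8 47-51 | J4 51-55 | J6 55-56 | J8 56-62 |
Completion: J1=34  J2=35  J3=36  J4=55  J5=43  J6=56  J7=27  J8=62
Turnaround (C−A): J1=34  J2=35  J3=36  J4=55  J5=43  J6=56  J7=27  J8=62
Waiting times: J1=27, J2=30, J3=31, J4=43, J5=36, J6=47, J7=24, J8=48
Average waiting = (27+30+31+43+36+47+24+48) / 8 = 286/8 = 35.75

35.75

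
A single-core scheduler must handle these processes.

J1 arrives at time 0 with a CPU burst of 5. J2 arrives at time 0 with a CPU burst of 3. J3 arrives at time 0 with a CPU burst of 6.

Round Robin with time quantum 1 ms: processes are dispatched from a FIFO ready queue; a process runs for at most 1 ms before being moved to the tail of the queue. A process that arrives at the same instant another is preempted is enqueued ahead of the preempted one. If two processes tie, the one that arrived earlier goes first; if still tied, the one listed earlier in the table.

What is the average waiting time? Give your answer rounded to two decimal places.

6.67

Timeline: | J1 0-1 | J2 1-2 | J3 2-3 | J1 3-4 | J2 4-5 | J3 5-6 | J1 6-7 | J2 7-8 | J3 8-9 | J1 9-10 | J3 10-11 | J1 11-12 | J3 12-14 |
Completion: J1=12  J2=8  J3=14
Turnaround (C−A): J1=12  J2=8  J3=14
Waiting times: J1=7, J2=5, J3=8
Average waiting = (7+5+8) / 3 = 20/3 = 6.67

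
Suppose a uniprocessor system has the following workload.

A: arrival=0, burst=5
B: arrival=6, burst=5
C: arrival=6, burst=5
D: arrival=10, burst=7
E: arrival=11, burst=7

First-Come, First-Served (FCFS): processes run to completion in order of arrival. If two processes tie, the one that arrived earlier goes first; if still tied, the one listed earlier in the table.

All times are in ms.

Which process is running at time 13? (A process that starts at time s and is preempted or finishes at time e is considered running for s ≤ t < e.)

C

Schedule: | A 0-5 | idle 5-6 | B 6-11 | C 11-16 | D 16-23 | E 23-30 |
Completion: A=5  B=11  C=16  D=23  E=30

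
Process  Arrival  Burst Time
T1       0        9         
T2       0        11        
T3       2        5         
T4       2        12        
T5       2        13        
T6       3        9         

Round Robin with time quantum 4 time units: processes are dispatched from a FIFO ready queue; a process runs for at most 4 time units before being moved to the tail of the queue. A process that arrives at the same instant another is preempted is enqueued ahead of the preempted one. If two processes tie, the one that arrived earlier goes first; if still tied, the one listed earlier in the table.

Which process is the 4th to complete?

Schedule: | T1 0-4 | T2 4-8 | T3 8-12 | T4 12-16 | T5 16-20 | T6 20-24 | T1 24-28 | T2 28-32 | T3 32-33 | T4 33-37 | T5 37-41 | T6 41-45 | T1 45-46 | T2 46-49 | T4 49-53 | T5 53-57 | T6 57-58 | T5 58-59 |
Completion: T1=46  T2=49  T3=33  T4=53  T5=59  T6=58
Turnaround (C−A): T1=46  T2=49  T3=31  T4=51  T5=57  T6=55
Finish order: T3 → T1 → T2 → T4 → T6 → T5

T4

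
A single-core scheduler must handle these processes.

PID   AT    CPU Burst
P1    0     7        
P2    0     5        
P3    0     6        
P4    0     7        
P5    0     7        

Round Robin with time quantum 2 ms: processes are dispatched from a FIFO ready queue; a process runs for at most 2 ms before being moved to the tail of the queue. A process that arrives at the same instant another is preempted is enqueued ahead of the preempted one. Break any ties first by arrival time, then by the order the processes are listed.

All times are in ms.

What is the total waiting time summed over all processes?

Schedule: | P1 0-2 | P2 2-4 | P3 4-6 | P4 6-8 | P5 8-10 | P1 10-12 | P2 12-14 | P3 14-16 | P4 16-18 | P5 18-20 | P1 20-22 | P2 22-23 | P3 23-25 | P4 25-27 | P5 27-29 | P1 29-30 | P4 30-31 | P5 31-32 |
Completion: P1=30  P2=23  P3=25  P4=31  P5=32
Turnaround (C−A): P1=30  P2=23  P3=25  P4=31  P5=32
Waiting = turnaround − burst: P1=23, P2=18, P3=19, P4=24, P5=25
Total waiting = 23 + 18 + 19 + 24 + 25 = 109

109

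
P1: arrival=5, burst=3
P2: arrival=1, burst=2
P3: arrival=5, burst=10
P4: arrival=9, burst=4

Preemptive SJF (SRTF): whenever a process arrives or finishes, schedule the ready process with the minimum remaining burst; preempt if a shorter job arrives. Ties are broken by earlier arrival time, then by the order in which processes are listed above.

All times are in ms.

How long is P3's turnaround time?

17

Schedule: | idle 0-1 | P2 1-3 | idle 3-5 | P1 5-8 | P3 8-9 | P4 9-13 | P3 13-22 |
Completion: P1=8  P2=3  P3=22  P4=13
Turnaround(P3) = completion − arrival = 22 − 5 = 17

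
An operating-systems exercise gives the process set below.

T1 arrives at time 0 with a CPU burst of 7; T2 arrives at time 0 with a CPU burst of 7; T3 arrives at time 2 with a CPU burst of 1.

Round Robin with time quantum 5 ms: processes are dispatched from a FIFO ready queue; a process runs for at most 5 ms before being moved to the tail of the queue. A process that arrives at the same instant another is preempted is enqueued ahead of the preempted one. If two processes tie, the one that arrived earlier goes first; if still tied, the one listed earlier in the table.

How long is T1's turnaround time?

13

Gantt: | T1 0-5 | T2 5-10 | T3 10-11 | T1 11-13 | T2 13-15 |
Completion: T1=13  T2=15  T3=11
Turnaround (C−A): T1=13  T2=15  T3=9
Turnaround(T1) = completion − arrival = 13 − 0 = 13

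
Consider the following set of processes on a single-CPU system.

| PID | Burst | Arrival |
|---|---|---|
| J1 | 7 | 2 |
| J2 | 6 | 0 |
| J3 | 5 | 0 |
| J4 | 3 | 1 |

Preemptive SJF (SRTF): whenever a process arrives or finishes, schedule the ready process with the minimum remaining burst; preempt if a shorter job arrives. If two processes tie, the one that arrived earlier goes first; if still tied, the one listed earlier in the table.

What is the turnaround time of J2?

14

Schedule: | J3 0-1 | J4 1-4 | J3 4-8 | J2 8-14 | J1 14-21 |
Completion: J1=21  J2=14  J3=8  J4=4
Turnaround(J2) = completion − arrival = 14 − 0 = 14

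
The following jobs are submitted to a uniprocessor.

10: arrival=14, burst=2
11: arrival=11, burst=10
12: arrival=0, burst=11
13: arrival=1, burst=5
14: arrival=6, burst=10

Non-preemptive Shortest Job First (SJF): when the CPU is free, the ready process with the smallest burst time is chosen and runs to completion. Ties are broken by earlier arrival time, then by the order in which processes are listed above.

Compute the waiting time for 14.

12

Timeline: | 12 0-11 | 13 11-16 | 10 16-18 | 14 18-28 | 11 28-38 |
Completion: 10=18  11=38  12=11  13=16  14=28
Turnaround (C−A): 10=4  11=27  12=11  13=15  14=22
Waiting(14) = turnaround − burst = 22 − 10 = 12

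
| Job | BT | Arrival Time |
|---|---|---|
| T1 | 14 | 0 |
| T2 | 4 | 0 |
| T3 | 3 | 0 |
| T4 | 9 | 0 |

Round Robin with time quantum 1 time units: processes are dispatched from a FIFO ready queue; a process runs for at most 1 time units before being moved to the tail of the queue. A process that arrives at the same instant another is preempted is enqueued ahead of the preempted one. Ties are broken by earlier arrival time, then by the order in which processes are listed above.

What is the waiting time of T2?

10

Gantt: | T1 0-1 | T2 1-2 | T3 2-3 | T4 3-4 | T1 4-5 | T2 5-6 | T3 6-7 | T4 7-8 | T1 8-9 | T2 9-10 | T3 10-11 | T4 11-12 | T1 12-13 | T2 13-14 | T4 14-15 | T1 15-16 | T4 16-17 | T1 17-18 | T4 18-19 | T1 19-20 | T4 20-21 | T1 21-22 | T4 22-23 | T1 23-24 | T4 24-25 | T1 25-30 |
Completion: T1=30  T2=14  T3=11  T4=25
Waiting(T2) = turnaround − burst = 14 − 4 = 10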